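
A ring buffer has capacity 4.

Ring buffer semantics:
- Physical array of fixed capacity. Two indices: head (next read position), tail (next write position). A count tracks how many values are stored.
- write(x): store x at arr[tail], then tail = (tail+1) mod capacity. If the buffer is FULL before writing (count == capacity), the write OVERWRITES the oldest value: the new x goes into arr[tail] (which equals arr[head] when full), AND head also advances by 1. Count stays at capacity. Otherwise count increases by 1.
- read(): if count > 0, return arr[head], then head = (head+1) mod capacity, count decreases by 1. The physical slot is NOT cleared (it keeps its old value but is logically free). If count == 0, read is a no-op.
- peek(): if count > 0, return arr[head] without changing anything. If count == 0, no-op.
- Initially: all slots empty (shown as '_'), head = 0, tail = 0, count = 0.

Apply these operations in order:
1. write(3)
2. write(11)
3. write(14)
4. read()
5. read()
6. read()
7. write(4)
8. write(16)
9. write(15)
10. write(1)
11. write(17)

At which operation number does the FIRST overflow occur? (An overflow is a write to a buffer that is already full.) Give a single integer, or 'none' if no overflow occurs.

Answer: 11

Derivation:
After op 1 (write(3)): arr=[3 _ _ _] head=0 tail=1 count=1
After op 2 (write(11)): arr=[3 11 _ _] head=0 tail=2 count=2
After op 3 (write(14)): arr=[3 11 14 _] head=0 tail=3 count=3
After op 4 (read()): arr=[3 11 14 _] head=1 tail=3 count=2
After op 5 (read()): arr=[3 11 14 _] head=2 tail=3 count=1
After op 6 (read()): arr=[3 11 14 _] head=3 tail=3 count=0
After op 7 (write(4)): arr=[3 11 14 4] head=3 tail=0 count=1
After op 8 (write(16)): arr=[16 11 14 4] head=3 tail=1 count=2
After op 9 (write(15)): arr=[16 15 14 4] head=3 tail=2 count=3
After op 10 (write(1)): arr=[16 15 1 4] head=3 tail=3 count=4
After op 11 (write(17)): arr=[16 15 1 17] head=0 tail=0 count=4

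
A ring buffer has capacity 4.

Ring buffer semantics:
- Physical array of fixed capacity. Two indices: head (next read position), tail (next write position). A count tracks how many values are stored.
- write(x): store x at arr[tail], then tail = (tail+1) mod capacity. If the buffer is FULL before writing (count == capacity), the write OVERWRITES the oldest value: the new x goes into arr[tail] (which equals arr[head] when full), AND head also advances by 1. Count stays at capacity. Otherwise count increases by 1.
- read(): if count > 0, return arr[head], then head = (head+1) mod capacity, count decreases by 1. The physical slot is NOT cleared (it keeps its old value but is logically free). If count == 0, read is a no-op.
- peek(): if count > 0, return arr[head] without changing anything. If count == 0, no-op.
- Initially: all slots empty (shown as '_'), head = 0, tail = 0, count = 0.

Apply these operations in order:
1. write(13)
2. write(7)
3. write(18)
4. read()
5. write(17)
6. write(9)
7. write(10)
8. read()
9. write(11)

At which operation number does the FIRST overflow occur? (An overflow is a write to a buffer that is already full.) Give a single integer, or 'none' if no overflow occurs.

After op 1 (write(13)): arr=[13 _ _ _] head=0 tail=1 count=1
After op 2 (write(7)): arr=[13 7 _ _] head=0 tail=2 count=2
After op 3 (write(18)): arr=[13 7 18 _] head=0 tail=3 count=3
After op 4 (read()): arr=[13 7 18 _] head=1 tail=3 count=2
After op 5 (write(17)): arr=[13 7 18 17] head=1 tail=0 count=3
After op 6 (write(9)): arr=[9 7 18 17] head=1 tail=1 count=4
After op 7 (write(10)): arr=[9 10 18 17] head=2 tail=2 count=4
After op 8 (read()): arr=[9 10 18 17] head=3 tail=2 count=3
After op 9 (write(11)): arr=[9 10 11 17] head=3 tail=3 count=4

Answer: 7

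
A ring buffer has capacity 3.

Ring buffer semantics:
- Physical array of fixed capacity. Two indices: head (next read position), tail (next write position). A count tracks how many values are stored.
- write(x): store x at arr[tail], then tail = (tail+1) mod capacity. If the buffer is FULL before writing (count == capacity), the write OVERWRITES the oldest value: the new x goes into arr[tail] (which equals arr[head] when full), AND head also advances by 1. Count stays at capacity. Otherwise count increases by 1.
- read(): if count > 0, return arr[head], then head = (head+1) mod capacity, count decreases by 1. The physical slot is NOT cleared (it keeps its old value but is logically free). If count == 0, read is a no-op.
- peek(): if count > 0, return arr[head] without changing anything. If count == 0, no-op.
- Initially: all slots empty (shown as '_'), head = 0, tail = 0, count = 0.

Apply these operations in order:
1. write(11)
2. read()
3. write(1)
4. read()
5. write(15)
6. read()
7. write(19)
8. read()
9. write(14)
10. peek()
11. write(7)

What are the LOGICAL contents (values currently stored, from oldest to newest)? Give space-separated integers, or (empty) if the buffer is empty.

After op 1 (write(11)): arr=[11 _ _] head=0 tail=1 count=1
After op 2 (read()): arr=[11 _ _] head=1 tail=1 count=0
After op 3 (write(1)): arr=[11 1 _] head=1 tail=2 count=1
After op 4 (read()): arr=[11 1 _] head=2 tail=2 count=0
After op 5 (write(15)): arr=[11 1 15] head=2 tail=0 count=1
After op 6 (read()): arr=[11 1 15] head=0 tail=0 count=0
After op 7 (write(19)): arr=[19 1 15] head=0 tail=1 count=1
After op 8 (read()): arr=[19 1 15] head=1 tail=1 count=0
After op 9 (write(14)): arr=[19 14 15] head=1 tail=2 count=1
After op 10 (peek()): arr=[19 14 15] head=1 tail=2 count=1
After op 11 (write(7)): arr=[19 14 7] head=1 tail=0 count=2

Answer: 14 7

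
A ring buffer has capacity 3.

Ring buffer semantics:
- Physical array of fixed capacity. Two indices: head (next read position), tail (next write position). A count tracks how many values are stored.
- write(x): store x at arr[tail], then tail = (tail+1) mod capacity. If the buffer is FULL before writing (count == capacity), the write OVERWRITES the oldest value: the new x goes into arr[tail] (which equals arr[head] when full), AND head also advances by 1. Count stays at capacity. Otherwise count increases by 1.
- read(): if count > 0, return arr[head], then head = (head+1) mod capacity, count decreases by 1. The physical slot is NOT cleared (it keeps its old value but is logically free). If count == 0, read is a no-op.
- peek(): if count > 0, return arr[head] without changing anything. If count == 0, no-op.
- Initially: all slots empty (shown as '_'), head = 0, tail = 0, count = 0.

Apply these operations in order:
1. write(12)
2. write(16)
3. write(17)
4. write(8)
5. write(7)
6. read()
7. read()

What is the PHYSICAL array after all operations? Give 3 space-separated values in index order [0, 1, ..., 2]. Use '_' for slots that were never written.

Answer: 8 7 17

Derivation:
After op 1 (write(12)): arr=[12 _ _] head=0 tail=1 count=1
After op 2 (write(16)): arr=[12 16 _] head=0 tail=2 count=2
After op 3 (write(17)): arr=[12 16 17] head=0 tail=0 count=3
After op 4 (write(8)): arr=[8 16 17] head=1 tail=1 count=3
After op 5 (write(7)): arr=[8 7 17] head=2 tail=2 count=3
After op 6 (read()): arr=[8 7 17] head=0 tail=2 count=2
After op 7 (read()): arr=[8 7 17] head=1 tail=2 count=1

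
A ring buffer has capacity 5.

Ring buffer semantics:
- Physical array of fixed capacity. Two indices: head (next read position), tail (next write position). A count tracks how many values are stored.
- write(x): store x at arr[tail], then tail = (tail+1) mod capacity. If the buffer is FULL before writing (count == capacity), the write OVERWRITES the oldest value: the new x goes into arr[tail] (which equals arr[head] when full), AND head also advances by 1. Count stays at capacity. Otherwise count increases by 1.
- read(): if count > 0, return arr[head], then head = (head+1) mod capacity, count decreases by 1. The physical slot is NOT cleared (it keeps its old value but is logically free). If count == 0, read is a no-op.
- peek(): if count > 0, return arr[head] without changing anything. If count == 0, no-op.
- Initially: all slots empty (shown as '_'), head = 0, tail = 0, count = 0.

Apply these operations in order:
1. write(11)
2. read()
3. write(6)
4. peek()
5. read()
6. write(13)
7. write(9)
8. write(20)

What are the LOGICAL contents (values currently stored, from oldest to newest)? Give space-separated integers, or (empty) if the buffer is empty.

Answer: 13 9 20

Derivation:
After op 1 (write(11)): arr=[11 _ _ _ _] head=0 tail=1 count=1
After op 2 (read()): arr=[11 _ _ _ _] head=1 tail=1 count=0
After op 3 (write(6)): arr=[11 6 _ _ _] head=1 tail=2 count=1
After op 4 (peek()): arr=[11 6 _ _ _] head=1 tail=2 count=1
After op 5 (read()): arr=[11 6 _ _ _] head=2 tail=2 count=0
After op 6 (write(13)): arr=[11 6 13 _ _] head=2 tail=3 count=1
After op 7 (write(9)): arr=[11 6 13 9 _] head=2 tail=4 count=2
After op 8 (write(20)): arr=[11 6 13 9 20] head=2 tail=0 count=3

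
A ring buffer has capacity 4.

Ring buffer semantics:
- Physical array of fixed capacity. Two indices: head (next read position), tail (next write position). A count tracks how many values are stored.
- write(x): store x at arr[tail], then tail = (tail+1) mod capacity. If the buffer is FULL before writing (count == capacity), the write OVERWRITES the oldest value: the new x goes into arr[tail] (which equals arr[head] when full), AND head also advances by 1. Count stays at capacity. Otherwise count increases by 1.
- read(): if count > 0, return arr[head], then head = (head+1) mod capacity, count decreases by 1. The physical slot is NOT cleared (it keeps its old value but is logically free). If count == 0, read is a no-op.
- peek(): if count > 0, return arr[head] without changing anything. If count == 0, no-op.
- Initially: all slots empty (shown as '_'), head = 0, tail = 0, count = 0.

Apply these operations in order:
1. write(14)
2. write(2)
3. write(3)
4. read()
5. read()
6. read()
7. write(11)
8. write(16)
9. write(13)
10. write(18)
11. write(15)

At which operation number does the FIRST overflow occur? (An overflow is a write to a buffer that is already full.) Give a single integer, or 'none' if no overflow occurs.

Answer: 11

Derivation:
After op 1 (write(14)): arr=[14 _ _ _] head=0 tail=1 count=1
After op 2 (write(2)): arr=[14 2 _ _] head=0 tail=2 count=2
After op 3 (write(3)): arr=[14 2 3 _] head=0 tail=3 count=3
After op 4 (read()): arr=[14 2 3 _] head=1 tail=3 count=2
After op 5 (read()): arr=[14 2 3 _] head=2 tail=3 count=1
After op 6 (read()): arr=[14 2 3 _] head=3 tail=3 count=0
After op 7 (write(11)): arr=[14 2 3 11] head=3 tail=0 count=1
After op 8 (write(16)): arr=[16 2 3 11] head=3 tail=1 count=2
After op 9 (write(13)): arr=[16 13 3 11] head=3 tail=2 count=3
After op 10 (write(18)): arr=[16 13 18 11] head=3 tail=3 count=4
After op 11 (write(15)): arr=[16 13 18 15] head=0 tail=0 count=4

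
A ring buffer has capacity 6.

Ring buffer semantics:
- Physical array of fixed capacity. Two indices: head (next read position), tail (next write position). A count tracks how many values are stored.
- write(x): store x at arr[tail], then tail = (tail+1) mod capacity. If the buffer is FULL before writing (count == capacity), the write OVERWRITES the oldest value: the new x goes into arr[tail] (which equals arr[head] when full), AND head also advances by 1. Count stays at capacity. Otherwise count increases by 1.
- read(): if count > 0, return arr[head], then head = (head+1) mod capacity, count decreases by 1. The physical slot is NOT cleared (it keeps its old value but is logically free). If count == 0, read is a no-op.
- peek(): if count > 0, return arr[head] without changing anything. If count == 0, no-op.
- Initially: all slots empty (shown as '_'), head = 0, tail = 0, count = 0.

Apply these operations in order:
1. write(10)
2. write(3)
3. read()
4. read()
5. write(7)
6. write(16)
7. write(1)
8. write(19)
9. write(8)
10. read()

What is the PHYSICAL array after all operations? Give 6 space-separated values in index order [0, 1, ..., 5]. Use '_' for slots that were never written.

After op 1 (write(10)): arr=[10 _ _ _ _ _] head=0 tail=1 count=1
After op 2 (write(3)): arr=[10 3 _ _ _ _] head=0 tail=2 count=2
After op 3 (read()): arr=[10 3 _ _ _ _] head=1 tail=2 count=1
After op 4 (read()): arr=[10 3 _ _ _ _] head=2 tail=2 count=0
After op 5 (write(7)): arr=[10 3 7 _ _ _] head=2 tail=3 count=1
After op 6 (write(16)): arr=[10 3 7 16 _ _] head=2 tail=4 count=2
After op 7 (write(1)): arr=[10 3 7 16 1 _] head=2 tail=5 count=3
After op 8 (write(19)): arr=[10 3 7 16 1 19] head=2 tail=0 count=4
After op 9 (write(8)): arr=[8 3 7 16 1 19] head=2 tail=1 count=5
After op 10 (read()): arr=[8 3 7 16 1 19] head=3 tail=1 count=4

Answer: 8 3 7 16 1 19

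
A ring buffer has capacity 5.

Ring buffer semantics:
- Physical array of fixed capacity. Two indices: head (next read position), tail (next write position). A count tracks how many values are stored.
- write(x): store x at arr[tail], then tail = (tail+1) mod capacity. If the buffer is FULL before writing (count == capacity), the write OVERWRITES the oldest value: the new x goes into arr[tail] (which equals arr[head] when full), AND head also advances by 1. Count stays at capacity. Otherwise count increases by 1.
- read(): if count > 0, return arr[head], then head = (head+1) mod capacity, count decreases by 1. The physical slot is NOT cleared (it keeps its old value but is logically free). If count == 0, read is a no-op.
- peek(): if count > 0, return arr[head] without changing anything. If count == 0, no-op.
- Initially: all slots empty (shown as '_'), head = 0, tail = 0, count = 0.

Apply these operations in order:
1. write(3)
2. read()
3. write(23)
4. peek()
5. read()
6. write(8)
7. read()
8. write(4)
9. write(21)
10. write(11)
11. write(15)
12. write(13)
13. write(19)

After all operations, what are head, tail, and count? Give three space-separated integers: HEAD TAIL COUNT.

After op 1 (write(3)): arr=[3 _ _ _ _] head=0 tail=1 count=1
After op 2 (read()): arr=[3 _ _ _ _] head=1 tail=1 count=0
After op 3 (write(23)): arr=[3 23 _ _ _] head=1 tail=2 count=1
After op 4 (peek()): arr=[3 23 _ _ _] head=1 tail=2 count=1
After op 5 (read()): arr=[3 23 _ _ _] head=2 tail=2 count=0
After op 6 (write(8)): arr=[3 23 8 _ _] head=2 tail=3 count=1
After op 7 (read()): arr=[3 23 8 _ _] head=3 tail=3 count=0
After op 8 (write(4)): arr=[3 23 8 4 _] head=3 tail=4 count=1
After op 9 (write(21)): arr=[3 23 8 4 21] head=3 tail=0 count=2
After op 10 (write(11)): arr=[11 23 8 4 21] head=3 tail=1 count=3
After op 11 (write(15)): arr=[11 15 8 4 21] head=3 tail=2 count=4
After op 12 (write(13)): arr=[11 15 13 4 21] head=3 tail=3 count=5
After op 13 (write(19)): arr=[11 15 13 19 21] head=4 tail=4 count=5

Answer: 4 4 5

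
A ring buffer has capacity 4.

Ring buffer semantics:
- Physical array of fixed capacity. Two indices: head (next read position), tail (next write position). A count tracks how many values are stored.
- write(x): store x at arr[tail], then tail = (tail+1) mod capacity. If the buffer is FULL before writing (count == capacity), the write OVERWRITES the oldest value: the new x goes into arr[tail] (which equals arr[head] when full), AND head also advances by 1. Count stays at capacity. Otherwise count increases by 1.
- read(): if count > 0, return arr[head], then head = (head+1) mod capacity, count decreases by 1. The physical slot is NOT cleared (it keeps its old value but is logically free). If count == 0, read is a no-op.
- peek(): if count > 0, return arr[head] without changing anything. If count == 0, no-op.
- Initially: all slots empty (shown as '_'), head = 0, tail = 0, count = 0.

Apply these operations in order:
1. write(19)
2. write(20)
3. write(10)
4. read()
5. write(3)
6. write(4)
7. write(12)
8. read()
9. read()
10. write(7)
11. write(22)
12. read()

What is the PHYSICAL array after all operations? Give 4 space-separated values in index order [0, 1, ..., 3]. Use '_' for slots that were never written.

Answer: 4 12 7 22

Derivation:
After op 1 (write(19)): arr=[19 _ _ _] head=0 tail=1 count=1
After op 2 (write(20)): arr=[19 20 _ _] head=0 tail=2 count=2
After op 3 (write(10)): arr=[19 20 10 _] head=0 tail=3 count=3
After op 4 (read()): arr=[19 20 10 _] head=1 tail=3 count=2
After op 5 (write(3)): arr=[19 20 10 3] head=1 tail=0 count=3
After op 6 (write(4)): arr=[4 20 10 3] head=1 tail=1 count=4
After op 7 (write(12)): arr=[4 12 10 3] head=2 tail=2 count=4
After op 8 (read()): arr=[4 12 10 3] head=3 tail=2 count=3
After op 9 (read()): arr=[4 12 10 3] head=0 tail=2 count=2
After op 10 (write(7)): arr=[4 12 7 3] head=0 tail=3 count=3
After op 11 (write(22)): arr=[4 12 7 22] head=0 tail=0 count=4
After op 12 (read()): arr=[4 12 7 22] head=1 tail=0 count=3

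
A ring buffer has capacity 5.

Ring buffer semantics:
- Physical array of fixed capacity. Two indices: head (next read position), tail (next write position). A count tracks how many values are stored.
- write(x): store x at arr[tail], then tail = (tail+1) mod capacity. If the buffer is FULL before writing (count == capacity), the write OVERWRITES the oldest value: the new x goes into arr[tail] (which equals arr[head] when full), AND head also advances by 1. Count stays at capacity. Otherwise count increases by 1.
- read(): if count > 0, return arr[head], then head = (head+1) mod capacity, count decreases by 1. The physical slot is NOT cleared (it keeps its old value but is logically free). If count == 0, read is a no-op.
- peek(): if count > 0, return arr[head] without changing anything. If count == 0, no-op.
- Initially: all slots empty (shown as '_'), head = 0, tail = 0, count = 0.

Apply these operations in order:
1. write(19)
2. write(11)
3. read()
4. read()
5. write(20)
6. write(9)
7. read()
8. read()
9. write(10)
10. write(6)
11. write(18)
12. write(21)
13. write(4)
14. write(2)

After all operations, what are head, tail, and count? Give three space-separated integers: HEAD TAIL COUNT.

Answer: 0 0 5

Derivation:
After op 1 (write(19)): arr=[19 _ _ _ _] head=0 tail=1 count=1
After op 2 (write(11)): arr=[19 11 _ _ _] head=0 tail=2 count=2
After op 3 (read()): arr=[19 11 _ _ _] head=1 tail=2 count=1
After op 4 (read()): arr=[19 11 _ _ _] head=2 tail=2 count=0
After op 5 (write(20)): arr=[19 11 20 _ _] head=2 tail=3 count=1
After op 6 (write(9)): arr=[19 11 20 9 _] head=2 tail=4 count=2
After op 7 (read()): arr=[19 11 20 9 _] head=3 tail=4 count=1
After op 8 (read()): arr=[19 11 20 9 _] head=4 tail=4 count=0
After op 9 (write(10)): arr=[19 11 20 9 10] head=4 tail=0 count=1
After op 10 (write(6)): arr=[6 11 20 9 10] head=4 tail=1 count=2
After op 11 (write(18)): arr=[6 18 20 9 10] head=4 tail=2 count=3
After op 12 (write(21)): arr=[6 18 21 9 10] head=4 tail=3 count=4
After op 13 (write(4)): arr=[6 18 21 4 10] head=4 tail=4 count=5
After op 14 (write(2)): arr=[6 18 21 4 2] head=0 tail=0 count=5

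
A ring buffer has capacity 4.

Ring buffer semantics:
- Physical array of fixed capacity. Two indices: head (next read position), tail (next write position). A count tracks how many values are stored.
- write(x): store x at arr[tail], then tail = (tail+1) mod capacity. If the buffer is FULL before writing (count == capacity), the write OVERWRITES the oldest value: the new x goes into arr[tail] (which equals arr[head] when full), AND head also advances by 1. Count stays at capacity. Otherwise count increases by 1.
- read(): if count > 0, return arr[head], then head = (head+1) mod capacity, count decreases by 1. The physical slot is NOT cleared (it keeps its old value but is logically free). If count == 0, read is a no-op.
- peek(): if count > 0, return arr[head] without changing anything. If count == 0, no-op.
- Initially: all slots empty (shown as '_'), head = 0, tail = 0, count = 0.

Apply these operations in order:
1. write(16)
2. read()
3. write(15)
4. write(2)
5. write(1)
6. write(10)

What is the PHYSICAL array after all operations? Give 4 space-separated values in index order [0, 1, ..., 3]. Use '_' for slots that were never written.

After op 1 (write(16)): arr=[16 _ _ _] head=0 tail=1 count=1
After op 2 (read()): arr=[16 _ _ _] head=1 tail=1 count=0
After op 3 (write(15)): arr=[16 15 _ _] head=1 tail=2 count=1
After op 4 (write(2)): arr=[16 15 2 _] head=1 tail=3 count=2
After op 5 (write(1)): arr=[16 15 2 1] head=1 tail=0 count=3
After op 6 (write(10)): arr=[10 15 2 1] head=1 tail=1 count=4

Answer: 10 15 2 1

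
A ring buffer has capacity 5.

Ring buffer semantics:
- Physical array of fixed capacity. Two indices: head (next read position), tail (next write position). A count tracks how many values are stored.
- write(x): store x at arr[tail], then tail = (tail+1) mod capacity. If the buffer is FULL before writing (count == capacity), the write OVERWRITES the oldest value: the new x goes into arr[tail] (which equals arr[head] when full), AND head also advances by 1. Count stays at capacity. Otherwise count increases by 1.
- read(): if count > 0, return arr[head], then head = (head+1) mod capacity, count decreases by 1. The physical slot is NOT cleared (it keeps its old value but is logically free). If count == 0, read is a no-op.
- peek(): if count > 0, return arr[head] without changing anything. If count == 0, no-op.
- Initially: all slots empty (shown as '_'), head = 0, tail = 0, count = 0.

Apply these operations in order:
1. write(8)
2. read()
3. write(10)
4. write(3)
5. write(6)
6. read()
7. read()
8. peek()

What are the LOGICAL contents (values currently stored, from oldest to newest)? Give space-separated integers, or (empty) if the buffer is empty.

Answer: 6

Derivation:
After op 1 (write(8)): arr=[8 _ _ _ _] head=0 tail=1 count=1
After op 2 (read()): arr=[8 _ _ _ _] head=1 tail=1 count=0
After op 3 (write(10)): arr=[8 10 _ _ _] head=1 tail=2 count=1
After op 4 (write(3)): arr=[8 10 3 _ _] head=1 tail=3 count=2
After op 5 (write(6)): arr=[8 10 3 6 _] head=1 tail=4 count=3
After op 6 (read()): arr=[8 10 3 6 _] head=2 tail=4 count=2
After op 7 (read()): arr=[8 10 3 6 _] head=3 tail=4 count=1
After op 8 (peek()): arr=[8 10 3 6 _] head=3 tail=4 count=1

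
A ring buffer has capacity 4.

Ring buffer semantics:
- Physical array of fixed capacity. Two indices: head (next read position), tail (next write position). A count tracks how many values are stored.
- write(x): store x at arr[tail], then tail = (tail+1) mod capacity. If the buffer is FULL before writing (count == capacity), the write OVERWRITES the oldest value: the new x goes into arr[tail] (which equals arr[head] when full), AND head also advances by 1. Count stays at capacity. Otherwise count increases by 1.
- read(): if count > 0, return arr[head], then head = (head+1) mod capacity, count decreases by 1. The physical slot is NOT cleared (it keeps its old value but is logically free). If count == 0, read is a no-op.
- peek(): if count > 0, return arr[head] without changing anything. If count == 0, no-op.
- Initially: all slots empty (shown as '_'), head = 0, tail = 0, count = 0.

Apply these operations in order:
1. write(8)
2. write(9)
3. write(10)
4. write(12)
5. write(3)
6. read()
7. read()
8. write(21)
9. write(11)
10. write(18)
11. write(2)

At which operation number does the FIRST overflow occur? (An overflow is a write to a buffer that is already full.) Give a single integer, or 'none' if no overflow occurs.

Answer: 5

Derivation:
After op 1 (write(8)): arr=[8 _ _ _] head=0 tail=1 count=1
After op 2 (write(9)): arr=[8 9 _ _] head=0 tail=2 count=2
After op 3 (write(10)): arr=[8 9 10 _] head=0 tail=3 count=3
After op 4 (write(12)): arr=[8 9 10 12] head=0 tail=0 count=4
After op 5 (write(3)): arr=[3 9 10 12] head=1 tail=1 count=4
After op 6 (read()): arr=[3 9 10 12] head=2 tail=1 count=3
After op 7 (read()): arr=[3 9 10 12] head=3 tail=1 count=2
After op 8 (write(21)): arr=[3 21 10 12] head=3 tail=2 count=3
After op 9 (write(11)): arr=[3 21 11 12] head=3 tail=3 count=4
After op 10 (write(18)): arr=[3 21 11 18] head=0 tail=0 count=4
After op 11 (write(2)): arr=[2 21 11 18] head=1 tail=1 count=4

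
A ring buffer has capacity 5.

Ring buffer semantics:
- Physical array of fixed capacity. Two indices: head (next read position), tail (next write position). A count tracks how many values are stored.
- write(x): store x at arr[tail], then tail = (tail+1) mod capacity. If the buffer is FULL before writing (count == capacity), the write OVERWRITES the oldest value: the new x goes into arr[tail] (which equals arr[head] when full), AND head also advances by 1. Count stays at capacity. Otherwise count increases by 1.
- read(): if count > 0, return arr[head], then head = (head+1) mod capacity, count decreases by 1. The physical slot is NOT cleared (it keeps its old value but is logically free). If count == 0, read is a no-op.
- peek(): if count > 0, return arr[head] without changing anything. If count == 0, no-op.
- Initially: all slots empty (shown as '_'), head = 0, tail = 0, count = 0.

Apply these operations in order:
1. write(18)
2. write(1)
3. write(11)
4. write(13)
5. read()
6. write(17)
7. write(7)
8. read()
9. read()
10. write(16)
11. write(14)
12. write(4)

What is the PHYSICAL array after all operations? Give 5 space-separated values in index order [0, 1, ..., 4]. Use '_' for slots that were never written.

Answer: 7 16 14 4 17

Derivation:
After op 1 (write(18)): arr=[18 _ _ _ _] head=0 tail=1 count=1
After op 2 (write(1)): arr=[18 1 _ _ _] head=0 tail=2 count=2
After op 3 (write(11)): arr=[18 1 11 _ _] head=0 tail=3 count=3
After op 4 (write(13)): arr=[18 1 11 13 _] head=0 tail=4 count=4
After op 5 (read()): arr=[18 1 11 13 _] head=1 tail=4 count=3
After op 6 (write(17)): arr=[18 1 11 13 17] head=1 tail=0 count=4
After op 7 (write(7)): arr=[7 1 11 13 17] head=1 tail=1 count=5
After op 8 (read()): arr=[7 1 11 13 17] head=2 tail=1 count=4
After op 9 (read()): arr=[7 1 11 13 17] head=3 tail=1 count=3
After op 10 (write(16)): arr=[7 16 11 13 17] head=3 tail=2 count=4
After op 11 (write(14)): arr=[7 16 14 13 17] head=3 tail=3 count=5
After op 12 (write(4)): arr=[7 16 14 4 17] head=4 tail=4 count=5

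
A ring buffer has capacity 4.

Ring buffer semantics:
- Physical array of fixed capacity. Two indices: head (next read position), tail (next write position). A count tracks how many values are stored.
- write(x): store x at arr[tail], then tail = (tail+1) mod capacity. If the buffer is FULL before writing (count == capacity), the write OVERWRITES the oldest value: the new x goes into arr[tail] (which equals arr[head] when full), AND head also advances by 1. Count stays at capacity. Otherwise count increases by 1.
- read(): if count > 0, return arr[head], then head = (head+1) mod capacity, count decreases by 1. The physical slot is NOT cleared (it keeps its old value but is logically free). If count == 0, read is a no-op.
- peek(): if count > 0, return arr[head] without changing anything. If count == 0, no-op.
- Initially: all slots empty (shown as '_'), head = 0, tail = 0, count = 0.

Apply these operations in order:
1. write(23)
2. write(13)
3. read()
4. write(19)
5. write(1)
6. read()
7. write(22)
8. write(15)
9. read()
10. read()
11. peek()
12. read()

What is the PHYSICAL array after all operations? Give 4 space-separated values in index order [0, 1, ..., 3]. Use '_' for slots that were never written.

Answer: 22 15 19 1

Derivation:
After op 1 (write(23)): arr=[23 _ _ _] head=0 tail=1 count=1
After op 2 (write(13)): arr=[23 13 _ _] head=0 tail=2 count=2
After op 3 (read()): arr=[23 13 _ _] head=1 tail=2 count=1
After op 4 (write(19)): arr=[23 13 19 _] head=1 tail=3 count=2
After op 5 (write(1)): arr=[23 13 19 1] head=1 tail=0 count=3
After op 6 (read()): arr=[23 13 19 1] head=2 tail=0 count=2
After op 7 (write(22)): arr=[22 13 19 1] head=2 tail=1 count=3
After op 8 (write(15)): arr=[22 15 19 1] head=2 tail=2 count=4
After op 9 (read()): arr=[22 15 19 1] head=3 tail=2 count=3
After op 10 (read()): arr=[22 15 19 1] head=0 tail=2 count=2
After op 11 (peek()): arr=[22 15 19 1] head=0 tail=2 count=2
After op 12 (read()): arr=[22 15 19 1] head=1 tail=2 count=1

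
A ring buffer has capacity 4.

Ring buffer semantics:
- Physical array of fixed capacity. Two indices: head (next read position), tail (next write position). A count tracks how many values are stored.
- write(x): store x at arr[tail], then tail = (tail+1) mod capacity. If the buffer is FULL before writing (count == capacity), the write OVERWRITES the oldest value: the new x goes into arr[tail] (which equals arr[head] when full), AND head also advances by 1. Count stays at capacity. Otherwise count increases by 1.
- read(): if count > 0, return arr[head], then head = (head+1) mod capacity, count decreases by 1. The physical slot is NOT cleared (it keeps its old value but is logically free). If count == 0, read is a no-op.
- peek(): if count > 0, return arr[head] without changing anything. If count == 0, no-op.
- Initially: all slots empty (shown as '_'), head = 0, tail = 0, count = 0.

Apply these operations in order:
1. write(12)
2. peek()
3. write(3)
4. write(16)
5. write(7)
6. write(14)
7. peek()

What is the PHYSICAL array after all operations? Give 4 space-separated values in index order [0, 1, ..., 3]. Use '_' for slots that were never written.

After op 1 (write(12)): arr=[12 _ _ _] head=0 tail=1 count=1
After op 2 (peek()): arr=[12 _ _ _] head=0 tail=1 count=1
After op 3 (write(3)): arr=[12 3 _ _] head=0 tail=2 count=2
After op 4 (write(16)): arr=[12 3 16 _] head=0 tail=3 count=3
After op 5 (write(7)): arr=[12 3 16 7] head=0 tail=0 count=4
After op 6 (write(14)): arr=[14 3 16 7] head=1 tail=1 count=4
After op 7 (peek()): arr=[14 3 16 7] head=1 tail=1 count=4

Answer: 14 3 16 7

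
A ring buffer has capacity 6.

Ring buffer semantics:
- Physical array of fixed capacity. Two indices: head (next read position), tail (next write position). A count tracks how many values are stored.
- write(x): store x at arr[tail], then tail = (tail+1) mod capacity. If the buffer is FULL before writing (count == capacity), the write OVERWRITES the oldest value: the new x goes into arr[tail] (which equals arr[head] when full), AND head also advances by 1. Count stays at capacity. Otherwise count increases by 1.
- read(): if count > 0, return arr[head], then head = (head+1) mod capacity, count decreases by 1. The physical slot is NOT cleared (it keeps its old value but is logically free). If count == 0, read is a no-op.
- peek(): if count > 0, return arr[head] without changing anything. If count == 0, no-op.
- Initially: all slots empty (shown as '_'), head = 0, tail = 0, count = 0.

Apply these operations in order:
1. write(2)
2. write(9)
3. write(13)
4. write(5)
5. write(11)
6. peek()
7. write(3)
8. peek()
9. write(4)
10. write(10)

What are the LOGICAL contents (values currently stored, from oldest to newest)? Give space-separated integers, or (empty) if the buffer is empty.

Answer: 13 5 11 3 4 10

Derivation:
After op 1 (write(2)): arr=[2 _ _ _ _ _] head=0 tail=1 count=1
After op 2 (write(9)): arr=[2 9 _ _ _ _] head=0 tail=2 count=2
After op 3 (write(13)): arr=[2 9 13 _ _ _] head=0 tail=3 count=3
After op 4 (write(5)): arr=[2 9 13 5 _ _] head=0 tail=4 count=4
After op 5 (write(11)): arr=[2 9 13 5 11 _] head=0 tail=5 count=5
After op 6 (peek()): arr=[2 9 13 5 11 _] head=0 tail=5 count=5
After op 7 (write(3)): arr=[2 9 13 5 11 3] head=0 tail=0 count=6
After op 8 (peek()): arr=[2 9 13 5 11 3] head=0 tail=0 count=6
After op 9 (write(4)): arr=[4 9 13 5 11 3] head=1 tail=1 count=6
After op 10 (write(10)): arr=[4 10 13 5 11 3] head=2 tail=2 count=6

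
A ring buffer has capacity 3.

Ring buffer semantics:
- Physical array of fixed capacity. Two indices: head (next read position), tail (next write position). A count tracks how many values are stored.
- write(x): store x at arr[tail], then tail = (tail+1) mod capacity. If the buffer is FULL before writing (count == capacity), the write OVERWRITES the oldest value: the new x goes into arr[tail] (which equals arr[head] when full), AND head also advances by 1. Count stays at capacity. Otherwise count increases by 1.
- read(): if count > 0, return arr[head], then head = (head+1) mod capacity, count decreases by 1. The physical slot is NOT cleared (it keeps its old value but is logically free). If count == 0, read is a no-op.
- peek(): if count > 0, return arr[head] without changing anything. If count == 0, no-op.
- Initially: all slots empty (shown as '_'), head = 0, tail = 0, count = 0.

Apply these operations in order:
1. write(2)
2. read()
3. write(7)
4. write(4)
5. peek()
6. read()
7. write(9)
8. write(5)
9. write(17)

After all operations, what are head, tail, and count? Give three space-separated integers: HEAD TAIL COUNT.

Answer: 0 0 3

Derivation:
After op 1 (write(2)): arr=[2 _ _] head=0 tail=1 count=1
After op 2 (read()): arr=[2 _ _] head=1 tail=1 count=0
After op 3 (write(7)): arr=[2 7 _] head=1 tail=2 count=1
After op 4 (write(4)): arr=[2 7 4] head=1 tail=0 count=2
After op 5 (peek()): arr=[2 7 4] head=1 tail=0 count=2
After op 6 (read()): arr=[2 7 4] head=2 tail=0 count=1
After op 7 (write(9)): arr=[9 7 4] head=2 tail=1 count=2
After op 8 (write(5)): arr=[9 5 4] head=2 tail=2 count=3
After op 9 (write(17)): arr=[9 5 17] head=0 tail=0 count=3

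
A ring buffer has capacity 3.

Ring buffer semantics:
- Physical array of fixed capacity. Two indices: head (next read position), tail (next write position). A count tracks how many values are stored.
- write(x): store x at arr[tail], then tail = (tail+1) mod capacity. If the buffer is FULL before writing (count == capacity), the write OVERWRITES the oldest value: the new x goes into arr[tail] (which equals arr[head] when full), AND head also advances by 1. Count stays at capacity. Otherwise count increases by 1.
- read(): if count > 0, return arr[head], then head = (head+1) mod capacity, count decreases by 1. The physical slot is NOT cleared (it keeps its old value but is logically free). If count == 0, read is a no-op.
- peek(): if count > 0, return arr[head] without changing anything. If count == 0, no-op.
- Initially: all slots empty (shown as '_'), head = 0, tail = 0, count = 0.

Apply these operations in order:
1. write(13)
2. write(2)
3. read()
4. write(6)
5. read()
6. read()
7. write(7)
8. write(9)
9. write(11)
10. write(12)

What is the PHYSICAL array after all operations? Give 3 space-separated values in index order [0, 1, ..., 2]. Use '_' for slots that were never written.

After op 1 (write(13)): arr=[13 _ _] head=0 tail=1 count=1
After op 2 (write(2)): arr=[13 2 _] head=0 tail=2 count=2
After op 3 (read()): arr=[13 2 _] head=1 tail=2 count=1
After op 4 (write(6)): arr=[13 2 6] head=1 tail=0 count=2
After op 5 (read()): arr=[13 2 6] head=2 tail=0 count=1
After op 6 (read()): arr=[13 2 6] head=0 tail=0 count=0
After op 7 (write(7)): arr=[7 2 6] head=0 tail=1 count=1
After op 8 (write(9)): arr=[7 9 6] head=0 tail=2 count=2
After op 9 (write(11)): arr=[7 9 11] head=0 tail=0 count=3
After op 10 (write(12)): arr=[12 9 11] head=1 tail=1 count=3

Answer: 12 9 11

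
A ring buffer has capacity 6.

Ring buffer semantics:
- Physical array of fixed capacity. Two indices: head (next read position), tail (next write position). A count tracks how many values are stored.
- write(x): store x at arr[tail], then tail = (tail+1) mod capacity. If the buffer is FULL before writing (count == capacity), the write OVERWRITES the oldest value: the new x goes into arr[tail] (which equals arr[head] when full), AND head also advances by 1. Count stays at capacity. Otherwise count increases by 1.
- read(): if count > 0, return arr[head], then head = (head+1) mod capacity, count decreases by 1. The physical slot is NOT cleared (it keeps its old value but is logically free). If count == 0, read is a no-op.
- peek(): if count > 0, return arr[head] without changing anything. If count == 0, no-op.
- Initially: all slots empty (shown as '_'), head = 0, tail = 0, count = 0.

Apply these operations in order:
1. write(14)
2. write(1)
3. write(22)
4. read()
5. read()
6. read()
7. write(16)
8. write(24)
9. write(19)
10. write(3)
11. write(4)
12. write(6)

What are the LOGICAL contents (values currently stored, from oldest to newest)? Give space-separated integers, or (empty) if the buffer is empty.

Answer: 16 24 19 3 4 6

Derivation:
After op 1 (write(14)): arr=[14 _ _ _ _ _] head=0 tail=1 count=1
After op 2 (write(1)): arr=[14 1 _ _ _ _] head=0 tail=2 count=2
After op 3 (write(22)): arr=[14 1 22 _ _ _] head=0 tail=3 count=3
After op 4 (read()): arr=[14 1 22 _ _ _] head=1 tail=3 count=2
After op 5 (read()): arr=[14 1 22 _ _ _] head=2 tail=3 count=1
After op 6 (read()): arr=[14 1 22 _ _ _] head=3 tail=3 count=0
After op 7 (write(16)): arr=[14 1 22 16 _ _] head=3 tail=4 count=1
After op 8 (write(24)): arr=[14 1 22 16 24 _] head=3 tail=5 count=2
After op 9 (write(19)): arr=[14 1 22 16 24 19] head=3 tail=0 count=3
After op 10 (write(3)): arr=[3 1 22 16 24 19] head=3 tail=1 count=4
After op 11 (write(4)): arr=[3 4 22 16 24 19] head=3 tail=2 count=5
After op 12 (write(6)): arr=[3 4 6 16 24 19] head=3 tail=3 count=6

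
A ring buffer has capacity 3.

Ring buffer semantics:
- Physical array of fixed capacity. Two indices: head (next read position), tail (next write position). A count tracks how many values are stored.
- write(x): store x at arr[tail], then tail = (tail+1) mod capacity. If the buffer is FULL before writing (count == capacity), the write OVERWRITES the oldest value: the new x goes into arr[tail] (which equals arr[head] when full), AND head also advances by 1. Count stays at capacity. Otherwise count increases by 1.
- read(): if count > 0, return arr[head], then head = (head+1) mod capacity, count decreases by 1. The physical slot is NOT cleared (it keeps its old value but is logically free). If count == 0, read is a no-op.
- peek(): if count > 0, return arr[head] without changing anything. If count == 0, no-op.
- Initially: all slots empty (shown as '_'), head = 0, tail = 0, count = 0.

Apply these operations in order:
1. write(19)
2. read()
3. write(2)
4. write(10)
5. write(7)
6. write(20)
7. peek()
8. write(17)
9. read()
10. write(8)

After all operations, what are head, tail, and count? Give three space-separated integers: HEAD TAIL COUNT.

After op 1 (write(19)): arr=[19 _ _] head=0 tail=1 count=1
After op 2 (read()): arr=[19 _ _] head=1 tail=1 count=0
After op 3 (write(2)): arr=[19 2 _] head=1 tail=2 count=1
After op 4 (write(10)): arr=[19 2 10] head=1 tail=0 count=2
After op 5 (write(7)): arr=[7 2 10] head=1 tail=1 count=3
After op 6 (write(20)): arr=[7 20 10] head=2 tail=2 count=3
After op 7 (peek()): arr=[7 20 10] head=2 tail=2 count=3
After op 8 (write(17)): arr=[7 20 17] head=0 tail=0 count=3
After op 9 (read()): arr=[7 20 17] head=1 tail=0 count=2
After op 10 (write(8)): arr=[8 20 17] head=1 tail=1 count=3

Answer: 1 1 3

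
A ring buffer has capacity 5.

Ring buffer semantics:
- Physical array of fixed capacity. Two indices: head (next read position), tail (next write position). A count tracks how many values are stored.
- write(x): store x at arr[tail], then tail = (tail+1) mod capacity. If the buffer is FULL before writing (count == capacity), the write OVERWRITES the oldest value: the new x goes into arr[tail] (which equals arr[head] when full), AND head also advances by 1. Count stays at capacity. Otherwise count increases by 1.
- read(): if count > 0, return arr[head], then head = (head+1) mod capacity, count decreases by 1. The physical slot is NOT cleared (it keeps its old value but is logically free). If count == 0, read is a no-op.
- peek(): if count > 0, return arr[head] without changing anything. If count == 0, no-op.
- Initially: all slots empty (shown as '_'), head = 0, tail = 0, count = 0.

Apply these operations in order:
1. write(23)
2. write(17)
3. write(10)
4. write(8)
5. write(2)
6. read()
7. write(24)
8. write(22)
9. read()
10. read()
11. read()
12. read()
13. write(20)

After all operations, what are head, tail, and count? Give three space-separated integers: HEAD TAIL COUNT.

After op 1 (write(23)): arr=[23 _ _ _ _] head=0 tail=1 count=1
After op 2 (write(17)): arr=[23 17 _ _ _] head=0 tail=2 count=2
After op 3 (write(10)): arr=[23 17 10 _ _] head=0 tail=3 count=3
After op 4 (write(8)): arr=[23 17 10 8 _] head=0 tail=4 count=4
After op 5 (write(2)): arr=[23 17 10 8 2] head=0 tail=0 count=5
After op 6 (read()): arr=[23 17 10 8 2] head=1 tail=0 count=4
After op 7 (write(24)): arr=[24 17 10 8 2] head=1 tail=1 count=5
After op 8 (write(22)): arr=[24 22 10 8 2] head=2 tail=2 count=5
After op 9 (read()): arr=[24 22 10 8 2] head=3 tail=2 count=4
After op 10 (read()): arr=[24 22 10 8 2] head=4 tail=2 count=3
After op 11 (read()): arr=[24 22 10 8 2] head=0 tail=2 count=2
After op 12 (read()): arr=[24 22 10 8 2] head=1 tail=2 count=1
After op 13 (write(20)): arr=[24 22 20 8 2] head=1 tail=3 count=2

Answer: 1 3 2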